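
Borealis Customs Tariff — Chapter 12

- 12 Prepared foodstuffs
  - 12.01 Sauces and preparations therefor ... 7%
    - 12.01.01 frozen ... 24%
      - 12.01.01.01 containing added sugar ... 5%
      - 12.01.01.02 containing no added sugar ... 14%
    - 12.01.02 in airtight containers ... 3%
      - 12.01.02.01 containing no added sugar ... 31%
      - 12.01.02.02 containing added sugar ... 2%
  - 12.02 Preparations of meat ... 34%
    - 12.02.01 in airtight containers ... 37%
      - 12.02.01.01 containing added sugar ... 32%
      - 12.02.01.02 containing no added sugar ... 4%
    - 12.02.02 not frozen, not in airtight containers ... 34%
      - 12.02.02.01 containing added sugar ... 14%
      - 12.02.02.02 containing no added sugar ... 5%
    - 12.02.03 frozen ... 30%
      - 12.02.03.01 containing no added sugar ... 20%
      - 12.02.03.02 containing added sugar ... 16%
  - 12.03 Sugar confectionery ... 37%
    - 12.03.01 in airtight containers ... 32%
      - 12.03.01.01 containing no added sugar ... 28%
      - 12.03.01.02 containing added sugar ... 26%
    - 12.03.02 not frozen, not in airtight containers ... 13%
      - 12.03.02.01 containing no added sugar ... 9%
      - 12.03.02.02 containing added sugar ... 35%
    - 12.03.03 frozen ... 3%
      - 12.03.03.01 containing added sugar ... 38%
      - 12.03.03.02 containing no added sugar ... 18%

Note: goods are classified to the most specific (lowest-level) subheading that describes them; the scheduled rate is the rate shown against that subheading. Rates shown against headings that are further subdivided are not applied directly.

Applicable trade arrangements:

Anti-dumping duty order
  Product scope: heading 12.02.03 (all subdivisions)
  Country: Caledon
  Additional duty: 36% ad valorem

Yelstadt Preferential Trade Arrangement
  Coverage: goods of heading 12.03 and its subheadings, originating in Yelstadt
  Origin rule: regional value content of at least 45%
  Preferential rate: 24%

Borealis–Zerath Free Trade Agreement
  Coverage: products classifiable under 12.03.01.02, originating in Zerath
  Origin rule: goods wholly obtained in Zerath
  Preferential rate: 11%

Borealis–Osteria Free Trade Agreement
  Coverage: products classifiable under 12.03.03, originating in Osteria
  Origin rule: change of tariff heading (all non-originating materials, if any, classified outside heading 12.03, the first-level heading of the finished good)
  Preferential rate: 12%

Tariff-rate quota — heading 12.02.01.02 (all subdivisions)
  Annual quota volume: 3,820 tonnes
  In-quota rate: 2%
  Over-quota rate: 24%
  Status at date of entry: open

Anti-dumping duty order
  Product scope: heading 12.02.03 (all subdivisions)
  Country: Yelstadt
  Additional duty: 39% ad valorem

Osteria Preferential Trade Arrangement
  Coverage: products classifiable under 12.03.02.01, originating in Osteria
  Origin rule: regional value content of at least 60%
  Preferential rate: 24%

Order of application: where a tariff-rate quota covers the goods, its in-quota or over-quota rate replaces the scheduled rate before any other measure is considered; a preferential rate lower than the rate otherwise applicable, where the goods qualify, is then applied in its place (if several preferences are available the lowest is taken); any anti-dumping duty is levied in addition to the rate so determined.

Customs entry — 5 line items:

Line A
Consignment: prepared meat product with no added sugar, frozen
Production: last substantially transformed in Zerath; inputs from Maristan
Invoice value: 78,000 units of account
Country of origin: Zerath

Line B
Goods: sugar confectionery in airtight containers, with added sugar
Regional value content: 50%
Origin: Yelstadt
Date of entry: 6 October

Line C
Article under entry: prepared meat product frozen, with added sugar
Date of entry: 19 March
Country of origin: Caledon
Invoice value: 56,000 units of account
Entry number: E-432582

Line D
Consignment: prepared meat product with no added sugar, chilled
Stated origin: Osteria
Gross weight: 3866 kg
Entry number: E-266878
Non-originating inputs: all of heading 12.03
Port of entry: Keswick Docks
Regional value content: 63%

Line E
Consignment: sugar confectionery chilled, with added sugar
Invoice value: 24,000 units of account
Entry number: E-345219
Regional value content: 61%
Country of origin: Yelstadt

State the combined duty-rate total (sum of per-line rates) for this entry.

Line A: prepared meat product → 12.02; frozen → 12.02.03; with no added sugar → 12.02.03.01. Scheduled 20%. Zerath agreement on 12.03.01.02: 12.02.03.01 not covered. → 20%.
Line B: sugar confectionery → 12.03; in airtight containers → 12.03.01; with added sugar → 12.03.01.02. Scheduled 26%. Yelstadt agreement on 12.03: RVC ≥ 45% → 24% available; preferential 24%. → 24%.
Line C: prepared meat product → 12.02; frozen → 12.02.03; with added sugar → 12.02.03.02. Scheduled 16%. anti-dumping (Caledon, 12.02.03): +36%; total 16% + 36% = 52%. → 52%.
Line D: prepared meat product → 12.02; chilled → 12.02.02; with no added sugar → 12.02.02.02. Scheduled 5%. Osteria agreement on 12.03.03: 12.02.02.02 not covered; Osteria agreement on 12.03.02.01: 12.02.02.02 not covered. → 5%.
Line E: sugar confectionery → 12.03; chilled → 12.03.02; with added sugar → 12.03.02.02. Scheduled 35%. Yelstadt agreement on 12.03: RVC ≥ 45% → 24% available; preferential 24%. → 24%.
Sum: 20% + 24% + 52% + 5% + 24% = 125%.

125%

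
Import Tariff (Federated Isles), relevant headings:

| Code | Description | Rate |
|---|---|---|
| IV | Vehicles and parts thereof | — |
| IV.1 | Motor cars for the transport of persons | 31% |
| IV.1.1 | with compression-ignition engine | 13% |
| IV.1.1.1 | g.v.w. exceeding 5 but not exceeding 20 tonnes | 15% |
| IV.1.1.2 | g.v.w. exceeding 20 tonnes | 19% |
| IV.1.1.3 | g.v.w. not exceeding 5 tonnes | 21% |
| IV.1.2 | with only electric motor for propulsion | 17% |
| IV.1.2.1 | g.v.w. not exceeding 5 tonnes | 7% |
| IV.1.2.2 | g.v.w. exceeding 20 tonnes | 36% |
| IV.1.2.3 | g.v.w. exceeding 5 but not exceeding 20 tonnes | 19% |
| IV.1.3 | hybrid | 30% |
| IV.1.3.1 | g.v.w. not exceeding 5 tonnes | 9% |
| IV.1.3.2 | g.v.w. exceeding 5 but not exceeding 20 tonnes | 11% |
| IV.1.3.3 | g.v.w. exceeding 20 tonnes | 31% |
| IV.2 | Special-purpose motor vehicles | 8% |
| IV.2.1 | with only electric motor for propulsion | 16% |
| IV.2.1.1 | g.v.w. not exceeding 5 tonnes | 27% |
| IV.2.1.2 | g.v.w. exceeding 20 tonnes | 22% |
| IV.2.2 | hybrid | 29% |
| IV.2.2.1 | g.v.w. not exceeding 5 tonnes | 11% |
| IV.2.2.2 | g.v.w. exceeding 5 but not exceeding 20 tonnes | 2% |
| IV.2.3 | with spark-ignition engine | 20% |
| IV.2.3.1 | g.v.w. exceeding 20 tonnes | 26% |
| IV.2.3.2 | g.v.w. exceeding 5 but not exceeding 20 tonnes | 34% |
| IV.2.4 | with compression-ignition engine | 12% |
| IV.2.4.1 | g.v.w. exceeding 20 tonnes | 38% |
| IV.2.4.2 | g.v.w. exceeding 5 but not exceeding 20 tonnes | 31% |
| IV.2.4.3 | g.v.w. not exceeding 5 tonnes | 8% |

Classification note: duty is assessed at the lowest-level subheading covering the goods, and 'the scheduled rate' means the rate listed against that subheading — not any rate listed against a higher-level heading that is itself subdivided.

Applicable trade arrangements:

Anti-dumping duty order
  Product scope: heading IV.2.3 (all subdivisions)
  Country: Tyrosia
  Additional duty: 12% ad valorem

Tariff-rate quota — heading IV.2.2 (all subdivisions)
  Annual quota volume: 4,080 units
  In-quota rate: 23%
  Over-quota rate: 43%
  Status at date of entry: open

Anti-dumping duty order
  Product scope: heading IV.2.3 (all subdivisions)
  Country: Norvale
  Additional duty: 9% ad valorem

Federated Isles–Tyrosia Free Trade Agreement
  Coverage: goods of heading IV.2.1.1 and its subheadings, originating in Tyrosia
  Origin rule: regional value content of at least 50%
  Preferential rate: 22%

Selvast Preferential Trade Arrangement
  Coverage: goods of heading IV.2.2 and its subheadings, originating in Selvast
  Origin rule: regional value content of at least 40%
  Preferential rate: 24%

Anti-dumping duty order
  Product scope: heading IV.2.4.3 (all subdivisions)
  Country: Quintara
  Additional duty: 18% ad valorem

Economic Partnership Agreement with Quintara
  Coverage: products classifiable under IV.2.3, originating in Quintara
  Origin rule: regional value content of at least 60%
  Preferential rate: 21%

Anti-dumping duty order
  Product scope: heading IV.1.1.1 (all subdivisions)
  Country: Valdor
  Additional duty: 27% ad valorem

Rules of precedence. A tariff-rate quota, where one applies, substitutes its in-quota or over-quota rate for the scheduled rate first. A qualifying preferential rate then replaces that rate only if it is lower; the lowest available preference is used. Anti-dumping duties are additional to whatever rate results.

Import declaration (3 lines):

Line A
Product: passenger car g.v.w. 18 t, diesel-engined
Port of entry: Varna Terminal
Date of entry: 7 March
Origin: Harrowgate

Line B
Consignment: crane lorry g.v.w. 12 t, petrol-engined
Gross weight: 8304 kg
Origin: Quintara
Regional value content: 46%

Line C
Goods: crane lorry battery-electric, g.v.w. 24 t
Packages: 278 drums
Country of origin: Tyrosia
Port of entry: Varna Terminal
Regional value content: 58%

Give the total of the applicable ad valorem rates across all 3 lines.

71%

Line A: passenger car → IV.1; diesel-engined → IV.1.1; g.v.w. 18 t → IV.1.1.1. Scheduled 15%. No special measure applies. → 15%.
Line B: crane lorry → IV.2; petrol-engined → IV.2.3; g.v.w. 12 t → IV.2.3.2. Scheduled 34%. Quintara agreement on IV.2.3: RVC < 60%. → 34%.
Line C: crane lorry → IV.2; battery-electric → IV.2.1; g.v.w. 24 t → IV.2.1.2. Scheduled 22%. Tyrosia agreement on IV.2.1.1: IV.2.1.2 not covered. → 22%.
Sum: 15% + 34% + 22% = 71%.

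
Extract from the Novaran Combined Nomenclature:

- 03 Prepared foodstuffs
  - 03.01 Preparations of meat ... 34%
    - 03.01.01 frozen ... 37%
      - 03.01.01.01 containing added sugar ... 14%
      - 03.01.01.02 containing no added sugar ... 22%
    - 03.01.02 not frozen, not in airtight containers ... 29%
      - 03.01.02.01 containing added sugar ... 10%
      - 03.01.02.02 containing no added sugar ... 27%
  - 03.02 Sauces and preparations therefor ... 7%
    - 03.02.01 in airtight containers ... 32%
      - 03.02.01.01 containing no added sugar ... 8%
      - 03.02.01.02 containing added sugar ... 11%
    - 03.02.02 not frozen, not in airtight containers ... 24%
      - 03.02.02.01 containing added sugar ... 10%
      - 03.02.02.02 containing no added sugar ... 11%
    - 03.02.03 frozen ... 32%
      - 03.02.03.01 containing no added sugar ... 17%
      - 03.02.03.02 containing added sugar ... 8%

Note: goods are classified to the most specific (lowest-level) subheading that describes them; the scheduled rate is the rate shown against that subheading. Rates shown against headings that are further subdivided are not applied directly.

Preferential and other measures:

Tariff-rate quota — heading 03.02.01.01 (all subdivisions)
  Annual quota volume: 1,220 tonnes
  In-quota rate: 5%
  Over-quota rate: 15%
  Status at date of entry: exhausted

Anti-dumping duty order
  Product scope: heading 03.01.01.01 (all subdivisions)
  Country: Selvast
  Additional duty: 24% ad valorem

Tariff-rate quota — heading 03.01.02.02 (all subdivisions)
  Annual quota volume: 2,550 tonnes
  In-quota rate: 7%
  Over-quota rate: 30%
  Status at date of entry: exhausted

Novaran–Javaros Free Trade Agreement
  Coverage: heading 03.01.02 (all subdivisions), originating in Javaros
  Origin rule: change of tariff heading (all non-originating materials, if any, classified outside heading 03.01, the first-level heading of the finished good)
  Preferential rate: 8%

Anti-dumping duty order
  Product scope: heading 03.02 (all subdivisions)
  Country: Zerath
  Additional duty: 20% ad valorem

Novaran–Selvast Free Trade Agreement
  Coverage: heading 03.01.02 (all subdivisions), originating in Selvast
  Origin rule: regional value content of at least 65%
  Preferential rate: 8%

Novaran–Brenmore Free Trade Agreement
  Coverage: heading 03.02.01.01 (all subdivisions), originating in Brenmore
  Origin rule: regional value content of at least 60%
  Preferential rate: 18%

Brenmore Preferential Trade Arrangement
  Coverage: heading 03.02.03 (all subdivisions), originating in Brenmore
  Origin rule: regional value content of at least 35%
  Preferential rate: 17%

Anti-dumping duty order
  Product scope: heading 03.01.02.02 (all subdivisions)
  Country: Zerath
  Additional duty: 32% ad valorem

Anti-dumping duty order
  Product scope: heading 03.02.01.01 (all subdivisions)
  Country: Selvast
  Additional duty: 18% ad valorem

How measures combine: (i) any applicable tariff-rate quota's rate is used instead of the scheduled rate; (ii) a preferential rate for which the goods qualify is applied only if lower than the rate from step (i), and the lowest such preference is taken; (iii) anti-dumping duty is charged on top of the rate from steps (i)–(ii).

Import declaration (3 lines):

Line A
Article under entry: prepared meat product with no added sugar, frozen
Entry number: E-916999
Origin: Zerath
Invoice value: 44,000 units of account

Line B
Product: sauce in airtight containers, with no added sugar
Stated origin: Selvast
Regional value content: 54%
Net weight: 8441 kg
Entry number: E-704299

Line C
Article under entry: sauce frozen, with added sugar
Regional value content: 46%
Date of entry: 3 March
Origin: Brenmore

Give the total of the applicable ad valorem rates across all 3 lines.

Line A: prepared meat product → 03.01; frozen → 03.01.01; with no added sugar → 03.01.01.02. Scheduled 22%. No special measure applies. → 22%.
Line B: sauce → 03.02; in airtight containers → 03.02.01; with no added sugar → 03.02.01.01. Scheduled 8%. quota on 03.02.01.01 exhausted → over-quota 15%; Selvast agreement on 03.01.02: 03.02.01.01 not covered; anti-dumping (Selvast, 03.02.01.01): +18%; total 15% + 18% = 33%. → 33%.
Line C: sauce → 03.02; frozen → 03.02.03; with added sugar → 03.02.03.02. Scheduled 8%. Brenmore agreement on 03.02.01.01: 03.02.03.02 not covered; Brenmore agreement on 03.02.03: RVC ≥ 35% → 17% available; preference 17% not lower than 8% → no reduction. → 8%.
Sum: 22% + 33% + 8% = 63%.

63%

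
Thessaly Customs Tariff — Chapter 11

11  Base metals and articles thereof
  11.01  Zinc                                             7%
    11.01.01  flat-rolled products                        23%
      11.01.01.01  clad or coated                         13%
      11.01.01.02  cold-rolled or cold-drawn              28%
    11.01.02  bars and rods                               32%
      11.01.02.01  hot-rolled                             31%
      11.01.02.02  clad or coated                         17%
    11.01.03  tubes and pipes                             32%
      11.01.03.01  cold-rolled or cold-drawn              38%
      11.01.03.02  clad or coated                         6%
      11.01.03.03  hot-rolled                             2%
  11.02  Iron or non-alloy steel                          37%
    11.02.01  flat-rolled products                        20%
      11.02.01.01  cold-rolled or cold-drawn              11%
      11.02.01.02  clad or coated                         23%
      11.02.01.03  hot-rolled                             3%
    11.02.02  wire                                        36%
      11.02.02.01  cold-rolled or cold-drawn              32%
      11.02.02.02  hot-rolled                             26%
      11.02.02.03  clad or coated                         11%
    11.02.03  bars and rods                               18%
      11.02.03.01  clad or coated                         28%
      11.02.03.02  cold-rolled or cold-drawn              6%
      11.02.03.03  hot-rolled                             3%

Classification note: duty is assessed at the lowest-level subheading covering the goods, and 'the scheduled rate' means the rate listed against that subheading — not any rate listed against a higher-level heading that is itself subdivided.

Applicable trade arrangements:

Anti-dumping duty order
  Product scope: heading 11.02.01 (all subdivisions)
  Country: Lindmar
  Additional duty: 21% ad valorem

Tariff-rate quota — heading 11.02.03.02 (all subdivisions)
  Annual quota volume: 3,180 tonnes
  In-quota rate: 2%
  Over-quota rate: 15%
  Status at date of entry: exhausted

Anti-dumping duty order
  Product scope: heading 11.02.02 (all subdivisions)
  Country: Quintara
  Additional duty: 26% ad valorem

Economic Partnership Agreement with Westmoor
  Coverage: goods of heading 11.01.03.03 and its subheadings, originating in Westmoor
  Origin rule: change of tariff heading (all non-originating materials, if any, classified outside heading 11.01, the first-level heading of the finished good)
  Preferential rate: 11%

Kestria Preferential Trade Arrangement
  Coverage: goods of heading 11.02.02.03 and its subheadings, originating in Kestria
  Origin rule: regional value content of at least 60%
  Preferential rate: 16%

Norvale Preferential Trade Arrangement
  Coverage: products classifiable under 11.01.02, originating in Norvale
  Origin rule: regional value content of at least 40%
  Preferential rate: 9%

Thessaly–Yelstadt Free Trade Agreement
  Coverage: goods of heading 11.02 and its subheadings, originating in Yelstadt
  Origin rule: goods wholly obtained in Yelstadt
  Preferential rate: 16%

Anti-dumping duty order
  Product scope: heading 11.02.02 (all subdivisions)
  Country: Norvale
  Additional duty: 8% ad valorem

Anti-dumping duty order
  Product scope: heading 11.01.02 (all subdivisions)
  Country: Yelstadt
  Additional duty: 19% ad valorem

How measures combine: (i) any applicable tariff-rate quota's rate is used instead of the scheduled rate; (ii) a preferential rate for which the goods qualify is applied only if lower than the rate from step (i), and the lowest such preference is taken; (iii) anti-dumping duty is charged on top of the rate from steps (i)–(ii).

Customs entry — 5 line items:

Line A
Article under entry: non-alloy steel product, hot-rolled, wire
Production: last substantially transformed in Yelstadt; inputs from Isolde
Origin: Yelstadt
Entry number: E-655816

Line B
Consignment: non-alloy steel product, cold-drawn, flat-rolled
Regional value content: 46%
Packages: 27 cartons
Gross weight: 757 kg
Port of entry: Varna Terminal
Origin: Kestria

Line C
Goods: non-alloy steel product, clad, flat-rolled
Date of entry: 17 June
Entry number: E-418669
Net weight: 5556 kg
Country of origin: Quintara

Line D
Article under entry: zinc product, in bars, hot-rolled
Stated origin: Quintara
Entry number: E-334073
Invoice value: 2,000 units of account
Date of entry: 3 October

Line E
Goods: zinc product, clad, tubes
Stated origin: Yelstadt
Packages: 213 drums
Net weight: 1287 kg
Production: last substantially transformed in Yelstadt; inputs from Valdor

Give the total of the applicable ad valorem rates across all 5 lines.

97%

Line A: non-alloy steel → 11.02; wire → 11.02.02; hot-rolled → 11.02.02.02. Scheduled 26%. Yelstadt agreement on 11.02: not wholly obtained. → 26%.
Line B: non-alloy steel → 11.02; flat-rolled → 11.02.01; cold-drawn → 11.02.01.01. Scheduled 11%. Kestria agreement on 11.02.02.03: 11.02.01.01 not covered. → 11%.
Line C: non-alloy steel → 11.02; flat-rolled → 11.02.01; clad → 11.02.01.02. Scheduled 23%. No special measure applies. → 23%.
Line D: zinc → 11.01; in bars → 11.01.02; hot-rolled → 11.01.02.01. Scheduled 31%. No special measure applies. → 31%.
Line E: zinc → 11.01; tubes → 11.01.03; clad → 11.01.03.02. Scheduled 6%. Yelstadt agreement on 11.02: 11.01.03.02 not covered. → 6%.
Sum: 26% + 11% + 23% + 31% + 6% = 97%.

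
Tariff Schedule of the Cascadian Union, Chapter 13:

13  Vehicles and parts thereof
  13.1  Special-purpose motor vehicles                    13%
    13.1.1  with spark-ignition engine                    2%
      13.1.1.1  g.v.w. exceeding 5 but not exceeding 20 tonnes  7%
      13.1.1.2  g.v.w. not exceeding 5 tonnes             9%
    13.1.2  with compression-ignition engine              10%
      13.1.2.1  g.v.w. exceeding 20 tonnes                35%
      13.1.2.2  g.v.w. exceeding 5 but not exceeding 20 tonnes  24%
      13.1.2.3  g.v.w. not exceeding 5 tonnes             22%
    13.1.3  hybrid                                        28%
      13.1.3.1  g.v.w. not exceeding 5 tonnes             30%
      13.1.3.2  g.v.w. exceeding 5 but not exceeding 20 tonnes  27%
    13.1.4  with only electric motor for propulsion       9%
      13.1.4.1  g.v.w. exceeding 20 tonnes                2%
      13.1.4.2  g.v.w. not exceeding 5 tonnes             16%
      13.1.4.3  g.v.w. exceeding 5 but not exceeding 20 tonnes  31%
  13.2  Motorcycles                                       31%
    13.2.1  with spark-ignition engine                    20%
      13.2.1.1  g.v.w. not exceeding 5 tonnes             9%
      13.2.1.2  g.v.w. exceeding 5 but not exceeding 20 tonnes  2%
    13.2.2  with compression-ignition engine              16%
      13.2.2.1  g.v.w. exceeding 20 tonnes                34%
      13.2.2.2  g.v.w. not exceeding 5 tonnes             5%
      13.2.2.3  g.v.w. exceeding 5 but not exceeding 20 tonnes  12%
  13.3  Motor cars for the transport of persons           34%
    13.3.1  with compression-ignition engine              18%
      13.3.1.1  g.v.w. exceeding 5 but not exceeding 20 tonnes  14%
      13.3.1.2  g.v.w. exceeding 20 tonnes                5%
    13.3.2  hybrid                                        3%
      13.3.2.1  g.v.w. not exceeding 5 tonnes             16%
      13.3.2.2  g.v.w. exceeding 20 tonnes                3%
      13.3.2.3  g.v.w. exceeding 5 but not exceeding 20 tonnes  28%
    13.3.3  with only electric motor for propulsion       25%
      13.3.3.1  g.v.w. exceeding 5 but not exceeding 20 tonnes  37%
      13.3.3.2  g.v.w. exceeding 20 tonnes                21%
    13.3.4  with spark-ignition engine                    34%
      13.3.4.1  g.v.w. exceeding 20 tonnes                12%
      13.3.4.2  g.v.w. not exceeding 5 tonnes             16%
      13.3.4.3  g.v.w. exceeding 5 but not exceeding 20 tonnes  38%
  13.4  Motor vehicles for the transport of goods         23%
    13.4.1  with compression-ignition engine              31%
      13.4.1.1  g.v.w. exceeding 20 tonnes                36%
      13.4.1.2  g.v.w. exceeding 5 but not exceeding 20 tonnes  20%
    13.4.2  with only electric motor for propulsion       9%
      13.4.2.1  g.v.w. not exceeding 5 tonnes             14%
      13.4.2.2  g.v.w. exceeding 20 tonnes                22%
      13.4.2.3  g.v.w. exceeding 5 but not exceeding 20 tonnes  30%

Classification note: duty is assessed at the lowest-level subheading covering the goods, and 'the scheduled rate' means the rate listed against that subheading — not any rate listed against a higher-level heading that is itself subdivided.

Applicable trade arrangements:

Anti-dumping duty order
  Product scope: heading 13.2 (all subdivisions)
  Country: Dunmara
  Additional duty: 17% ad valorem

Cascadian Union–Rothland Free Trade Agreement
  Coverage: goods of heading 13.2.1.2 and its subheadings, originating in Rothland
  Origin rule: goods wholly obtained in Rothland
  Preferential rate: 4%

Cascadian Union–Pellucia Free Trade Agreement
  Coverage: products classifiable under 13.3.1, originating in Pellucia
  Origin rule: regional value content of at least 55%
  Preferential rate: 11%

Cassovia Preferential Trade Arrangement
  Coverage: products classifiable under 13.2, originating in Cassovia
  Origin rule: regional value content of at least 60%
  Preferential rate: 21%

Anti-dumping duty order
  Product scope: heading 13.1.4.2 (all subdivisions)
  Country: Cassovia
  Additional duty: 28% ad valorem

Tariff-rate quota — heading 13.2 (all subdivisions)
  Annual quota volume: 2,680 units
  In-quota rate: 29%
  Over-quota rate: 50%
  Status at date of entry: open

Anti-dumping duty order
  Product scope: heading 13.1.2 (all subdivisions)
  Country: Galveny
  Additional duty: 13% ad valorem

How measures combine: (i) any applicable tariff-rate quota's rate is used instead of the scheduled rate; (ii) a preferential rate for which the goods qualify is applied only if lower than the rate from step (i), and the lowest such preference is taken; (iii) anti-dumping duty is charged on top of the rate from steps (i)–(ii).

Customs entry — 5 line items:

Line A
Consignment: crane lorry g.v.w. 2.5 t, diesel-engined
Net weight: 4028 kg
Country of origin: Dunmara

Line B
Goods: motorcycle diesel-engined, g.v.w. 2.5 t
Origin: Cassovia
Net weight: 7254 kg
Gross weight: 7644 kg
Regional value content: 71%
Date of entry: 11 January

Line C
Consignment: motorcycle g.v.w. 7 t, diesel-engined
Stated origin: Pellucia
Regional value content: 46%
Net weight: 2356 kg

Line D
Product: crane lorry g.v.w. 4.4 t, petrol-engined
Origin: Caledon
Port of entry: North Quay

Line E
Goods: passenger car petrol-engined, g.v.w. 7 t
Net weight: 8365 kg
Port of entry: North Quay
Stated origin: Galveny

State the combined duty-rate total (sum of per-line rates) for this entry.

119%

Line A: crane lorry → 13.1; diesel-engined → 13.1.2; g.v.w. 2.5 t → 13.1.2.3. Scheduled 22%. No special measure applies. → 22%.
Line B: motorcycle → 13.2; diesel-engined → 13.2.2; g.v.w. 2.5 t → 13.2.2.2. Scheduled 5%. quota on 13.2 open → in-quota 29%; Cassovia agreement on 13.2: RVC ≥ 60% → 21% available; preferential 21%. → 21%.
Line C: motorcycle → 13.2; diesel-engined → 13.2.2; g.v.w. 7 t → 13.2.2.3. Scheduled 12%. quota on 13.2 open → in-quota 29%; Pellucia agreement on 13.3.1: 13.2.2.3 not covered. → 29%.
Line D: crane lorry → 13.1; petrol-engined → 13.1.1; g.v.w. 4.4 t → 13.1.1.2. Scheduled 9%. No special measure applies. → 9%.
Line E: passenger car → 13.3; petrol-engined → 13.3.4; g.v.w. 7 t → 13.3.4.3. Scheduled 38%. No special measure applies. → 38%.
Sum: 22% + 21% + 29% + 9% + 38% = 119%.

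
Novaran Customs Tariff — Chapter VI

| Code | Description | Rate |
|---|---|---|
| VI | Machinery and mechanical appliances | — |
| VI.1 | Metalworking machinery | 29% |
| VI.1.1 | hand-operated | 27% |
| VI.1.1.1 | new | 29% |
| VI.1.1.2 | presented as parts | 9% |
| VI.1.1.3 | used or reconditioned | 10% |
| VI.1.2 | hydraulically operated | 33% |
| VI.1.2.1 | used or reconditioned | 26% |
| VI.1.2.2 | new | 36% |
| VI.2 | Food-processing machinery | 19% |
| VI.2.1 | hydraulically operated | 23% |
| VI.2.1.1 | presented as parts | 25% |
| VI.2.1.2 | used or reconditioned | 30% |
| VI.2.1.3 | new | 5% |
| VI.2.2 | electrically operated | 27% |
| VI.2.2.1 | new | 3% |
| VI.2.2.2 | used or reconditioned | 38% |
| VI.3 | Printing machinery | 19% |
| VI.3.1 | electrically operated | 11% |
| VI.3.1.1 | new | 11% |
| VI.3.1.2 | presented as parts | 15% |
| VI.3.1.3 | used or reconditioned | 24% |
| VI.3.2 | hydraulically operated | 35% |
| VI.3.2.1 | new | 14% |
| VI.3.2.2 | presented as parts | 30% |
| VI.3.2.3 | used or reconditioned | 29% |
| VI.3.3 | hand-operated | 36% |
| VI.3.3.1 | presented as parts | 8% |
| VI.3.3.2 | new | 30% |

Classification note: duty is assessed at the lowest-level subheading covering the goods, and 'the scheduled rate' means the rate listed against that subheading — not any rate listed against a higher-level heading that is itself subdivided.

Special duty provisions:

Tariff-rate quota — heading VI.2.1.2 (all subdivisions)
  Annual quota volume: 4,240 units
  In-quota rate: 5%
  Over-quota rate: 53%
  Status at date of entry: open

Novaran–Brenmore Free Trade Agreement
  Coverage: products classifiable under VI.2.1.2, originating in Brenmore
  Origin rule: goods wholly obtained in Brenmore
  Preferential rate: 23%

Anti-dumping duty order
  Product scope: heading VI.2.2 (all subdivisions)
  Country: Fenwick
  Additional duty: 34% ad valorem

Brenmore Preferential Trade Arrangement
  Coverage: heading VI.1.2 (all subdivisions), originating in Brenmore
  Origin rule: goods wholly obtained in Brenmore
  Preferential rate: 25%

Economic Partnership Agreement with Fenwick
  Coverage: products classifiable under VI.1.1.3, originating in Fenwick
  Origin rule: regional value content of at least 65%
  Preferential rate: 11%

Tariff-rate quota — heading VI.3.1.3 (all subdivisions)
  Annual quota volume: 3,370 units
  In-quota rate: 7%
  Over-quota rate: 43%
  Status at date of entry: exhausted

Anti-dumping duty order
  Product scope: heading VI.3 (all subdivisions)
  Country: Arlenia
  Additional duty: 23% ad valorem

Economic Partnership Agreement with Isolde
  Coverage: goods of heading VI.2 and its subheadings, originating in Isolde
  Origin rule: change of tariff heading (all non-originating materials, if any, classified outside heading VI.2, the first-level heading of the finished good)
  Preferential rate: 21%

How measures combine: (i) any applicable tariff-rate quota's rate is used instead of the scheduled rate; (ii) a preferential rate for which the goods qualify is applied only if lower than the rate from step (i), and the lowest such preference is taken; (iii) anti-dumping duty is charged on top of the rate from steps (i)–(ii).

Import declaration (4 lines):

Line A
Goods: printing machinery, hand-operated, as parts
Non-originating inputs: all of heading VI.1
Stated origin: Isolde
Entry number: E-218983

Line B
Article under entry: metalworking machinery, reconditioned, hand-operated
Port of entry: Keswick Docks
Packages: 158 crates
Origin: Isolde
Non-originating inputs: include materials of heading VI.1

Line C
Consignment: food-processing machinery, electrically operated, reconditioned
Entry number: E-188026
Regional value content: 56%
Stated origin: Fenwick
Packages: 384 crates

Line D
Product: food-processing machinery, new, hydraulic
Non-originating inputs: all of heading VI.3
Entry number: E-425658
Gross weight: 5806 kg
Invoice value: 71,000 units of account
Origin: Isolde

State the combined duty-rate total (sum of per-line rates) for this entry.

95%

Line A: printing → VI.3; hand-operated → VI.3.3; as parts → VI.3.3.1. Scheduled 8%. Isolde agreement on VI.2: VI.3.3.1 not covered. → 8%.
Line B: metalworking → VI.1; hand-operated → VI.1.1; reconditioned → VI.1.1.3. Scheduled 10%. Isolde agreement on VI.2: VI.1.1.3 not covered. → 10%.
Line C: food-processing → VI.2; electrically operated → VI.2.2; reconditioned → VI.2.2.2. Scheduled 38%. Fenwick agreement on VI.1.1.3: VI.2.2.2 not covered; anti-dumping (Fenwick, VI.2.2): +34%; total 38% + 34% = 72%. → 72%.
Line D: food-processing → VI.2; hydraulic → VI.2.1; new → VI.2.1.3. Scheduled 5%. Isolde agreement on VI.2: CTH met → 21% available; preference 21% not lower than 5% → no reduction. → 5%.
Sum: 8% + 10% + 72% + 5% = 95%.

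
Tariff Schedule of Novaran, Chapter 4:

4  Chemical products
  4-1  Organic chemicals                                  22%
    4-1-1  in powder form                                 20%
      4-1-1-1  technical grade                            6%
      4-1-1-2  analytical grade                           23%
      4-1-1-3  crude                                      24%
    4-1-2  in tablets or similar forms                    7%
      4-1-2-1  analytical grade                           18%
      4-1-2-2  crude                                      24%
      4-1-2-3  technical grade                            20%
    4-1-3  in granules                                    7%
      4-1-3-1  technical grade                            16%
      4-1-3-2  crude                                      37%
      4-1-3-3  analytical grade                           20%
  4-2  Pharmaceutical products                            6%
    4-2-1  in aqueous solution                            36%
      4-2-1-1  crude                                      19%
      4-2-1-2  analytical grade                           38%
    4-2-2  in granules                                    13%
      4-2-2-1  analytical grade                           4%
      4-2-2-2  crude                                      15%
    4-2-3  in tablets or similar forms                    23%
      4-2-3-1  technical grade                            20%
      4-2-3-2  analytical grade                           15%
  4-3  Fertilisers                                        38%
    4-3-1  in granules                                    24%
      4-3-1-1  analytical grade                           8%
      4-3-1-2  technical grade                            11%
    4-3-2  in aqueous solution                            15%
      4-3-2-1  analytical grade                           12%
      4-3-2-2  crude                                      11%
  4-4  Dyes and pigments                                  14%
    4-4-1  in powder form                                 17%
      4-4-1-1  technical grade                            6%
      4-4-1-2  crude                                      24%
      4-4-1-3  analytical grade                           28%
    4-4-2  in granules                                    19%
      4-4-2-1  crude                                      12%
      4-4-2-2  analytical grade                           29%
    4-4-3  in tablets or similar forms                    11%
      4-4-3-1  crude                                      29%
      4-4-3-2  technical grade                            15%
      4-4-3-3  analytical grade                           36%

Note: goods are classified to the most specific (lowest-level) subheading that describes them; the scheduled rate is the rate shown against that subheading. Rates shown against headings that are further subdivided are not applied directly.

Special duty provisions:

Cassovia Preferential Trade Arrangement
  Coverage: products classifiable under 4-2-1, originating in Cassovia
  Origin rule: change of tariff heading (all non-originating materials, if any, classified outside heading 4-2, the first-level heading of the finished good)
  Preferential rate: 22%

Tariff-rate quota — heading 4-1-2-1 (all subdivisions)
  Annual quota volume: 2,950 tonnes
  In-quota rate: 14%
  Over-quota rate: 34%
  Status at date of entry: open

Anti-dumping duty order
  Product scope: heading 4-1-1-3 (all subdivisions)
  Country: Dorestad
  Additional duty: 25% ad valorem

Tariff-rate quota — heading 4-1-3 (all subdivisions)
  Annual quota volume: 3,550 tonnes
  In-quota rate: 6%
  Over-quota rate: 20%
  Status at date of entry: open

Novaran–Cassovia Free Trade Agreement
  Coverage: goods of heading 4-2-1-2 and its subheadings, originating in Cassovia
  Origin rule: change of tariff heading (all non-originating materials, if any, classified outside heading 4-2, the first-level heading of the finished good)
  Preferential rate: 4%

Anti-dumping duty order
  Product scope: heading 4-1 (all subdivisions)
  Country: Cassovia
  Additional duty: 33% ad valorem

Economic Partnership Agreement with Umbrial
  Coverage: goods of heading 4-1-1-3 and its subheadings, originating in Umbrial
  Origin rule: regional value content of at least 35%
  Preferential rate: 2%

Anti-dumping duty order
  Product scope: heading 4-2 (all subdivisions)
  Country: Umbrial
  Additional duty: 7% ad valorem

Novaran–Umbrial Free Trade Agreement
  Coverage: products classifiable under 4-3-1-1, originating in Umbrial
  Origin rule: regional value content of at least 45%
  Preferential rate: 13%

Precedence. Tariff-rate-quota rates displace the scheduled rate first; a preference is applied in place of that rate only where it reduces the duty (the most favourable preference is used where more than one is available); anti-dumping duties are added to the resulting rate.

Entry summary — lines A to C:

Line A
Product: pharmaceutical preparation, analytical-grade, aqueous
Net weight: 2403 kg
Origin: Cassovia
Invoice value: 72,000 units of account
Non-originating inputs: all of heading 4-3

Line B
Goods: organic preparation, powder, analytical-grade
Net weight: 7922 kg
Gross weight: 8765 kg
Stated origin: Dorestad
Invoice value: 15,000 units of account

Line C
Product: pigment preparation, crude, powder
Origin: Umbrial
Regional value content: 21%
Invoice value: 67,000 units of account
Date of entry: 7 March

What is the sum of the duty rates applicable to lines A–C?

Line A: pharmaceutical → 4-2; aqueous → 4-2-1; analytical-grade → 4-2-1-2. Scheduled 38%. Cassovia agreement on 4-2-1: CTH met → 22% available; Cassovia agreement on 4-2-1-2: CTH met → 4% available; preferential 4%. → 4%.
Line B: organic → 4-1; powder → 4-1-1; analytical-grade → 4-1-1-2. Scheduled 23%. No special measure applies. → 23%.
Line C: pigment → 4-4; powder → 4-4-1; crude → 4-4-1-2. Scheduled 24%. Umbrial agreement on 4-1-1-3: 4-4-1-2 not covered; Umbrial agreement on 4-3-1-1: 4-4-1-2 not covered. → 24%.
Sum: 4% + 23% + 24% = 51%.

51%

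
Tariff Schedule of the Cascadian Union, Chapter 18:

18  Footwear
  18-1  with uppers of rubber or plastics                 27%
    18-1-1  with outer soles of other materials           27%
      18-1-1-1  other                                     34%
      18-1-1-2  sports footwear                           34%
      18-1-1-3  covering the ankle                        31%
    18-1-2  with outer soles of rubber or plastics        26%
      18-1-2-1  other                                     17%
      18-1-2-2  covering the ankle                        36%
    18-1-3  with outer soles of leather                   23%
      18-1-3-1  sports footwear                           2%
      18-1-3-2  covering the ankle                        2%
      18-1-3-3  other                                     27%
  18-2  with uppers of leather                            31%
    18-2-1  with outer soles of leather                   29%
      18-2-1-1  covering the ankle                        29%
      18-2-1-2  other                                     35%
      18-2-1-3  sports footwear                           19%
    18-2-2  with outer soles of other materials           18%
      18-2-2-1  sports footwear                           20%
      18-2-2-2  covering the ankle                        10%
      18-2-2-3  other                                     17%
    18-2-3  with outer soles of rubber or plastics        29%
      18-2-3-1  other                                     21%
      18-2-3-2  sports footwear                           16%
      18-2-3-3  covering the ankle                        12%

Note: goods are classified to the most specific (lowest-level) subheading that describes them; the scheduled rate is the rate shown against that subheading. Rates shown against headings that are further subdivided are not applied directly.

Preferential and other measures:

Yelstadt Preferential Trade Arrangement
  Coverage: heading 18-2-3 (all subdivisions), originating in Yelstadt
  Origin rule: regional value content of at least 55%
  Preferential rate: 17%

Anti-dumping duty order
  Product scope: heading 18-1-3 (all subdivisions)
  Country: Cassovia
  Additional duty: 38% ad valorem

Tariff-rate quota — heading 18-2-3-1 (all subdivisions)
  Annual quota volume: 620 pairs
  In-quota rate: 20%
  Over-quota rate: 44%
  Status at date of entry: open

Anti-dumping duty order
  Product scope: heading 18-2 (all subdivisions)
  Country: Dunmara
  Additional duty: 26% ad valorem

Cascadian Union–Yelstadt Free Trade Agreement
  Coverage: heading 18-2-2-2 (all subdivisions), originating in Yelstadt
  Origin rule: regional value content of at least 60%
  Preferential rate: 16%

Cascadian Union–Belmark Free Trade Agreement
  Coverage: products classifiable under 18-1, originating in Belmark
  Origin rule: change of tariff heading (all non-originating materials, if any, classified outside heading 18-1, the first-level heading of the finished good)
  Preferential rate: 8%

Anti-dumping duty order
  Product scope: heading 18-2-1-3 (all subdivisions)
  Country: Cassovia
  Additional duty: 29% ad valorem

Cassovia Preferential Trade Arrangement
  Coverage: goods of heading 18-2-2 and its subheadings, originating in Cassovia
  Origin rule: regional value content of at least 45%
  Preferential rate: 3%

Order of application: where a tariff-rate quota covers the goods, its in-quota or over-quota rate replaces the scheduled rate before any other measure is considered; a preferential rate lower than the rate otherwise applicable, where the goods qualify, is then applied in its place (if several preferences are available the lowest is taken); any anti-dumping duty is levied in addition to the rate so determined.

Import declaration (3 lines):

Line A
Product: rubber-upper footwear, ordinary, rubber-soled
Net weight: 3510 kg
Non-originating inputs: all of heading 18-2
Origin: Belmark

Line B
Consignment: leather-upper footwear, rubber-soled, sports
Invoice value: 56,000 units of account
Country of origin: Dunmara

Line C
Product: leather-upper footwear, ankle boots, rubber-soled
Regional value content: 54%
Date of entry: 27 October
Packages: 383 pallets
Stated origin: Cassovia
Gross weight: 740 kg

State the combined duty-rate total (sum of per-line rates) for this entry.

62%

Line A: rubber-upper → 18-1; rubber-soled → 18-1-2; ordinary → 18-1-2-1. Scheduled 17%. Belmark agreement on 18-1: CTH met → 8% available; preferential 8%. → 8%.
Line B: leather-upper → 18-2; rubber-soled → 18-2-3; sports → 18-2-3-2. Scheduled 16%. anti-dumping (Dunmara, 18-2): +26%; total 16% + 26% = 42%. → 42%.
Line C: leather-upper → 18-2; rubber-soled → 18-2-3; ankle boots → 18-2-3-3. Scheduled 12%. Cassovia agreement on 18-2-2: 18-2-3-3 not covered. → 12%.
Sum: 8% + 42% + 12% = 62%.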